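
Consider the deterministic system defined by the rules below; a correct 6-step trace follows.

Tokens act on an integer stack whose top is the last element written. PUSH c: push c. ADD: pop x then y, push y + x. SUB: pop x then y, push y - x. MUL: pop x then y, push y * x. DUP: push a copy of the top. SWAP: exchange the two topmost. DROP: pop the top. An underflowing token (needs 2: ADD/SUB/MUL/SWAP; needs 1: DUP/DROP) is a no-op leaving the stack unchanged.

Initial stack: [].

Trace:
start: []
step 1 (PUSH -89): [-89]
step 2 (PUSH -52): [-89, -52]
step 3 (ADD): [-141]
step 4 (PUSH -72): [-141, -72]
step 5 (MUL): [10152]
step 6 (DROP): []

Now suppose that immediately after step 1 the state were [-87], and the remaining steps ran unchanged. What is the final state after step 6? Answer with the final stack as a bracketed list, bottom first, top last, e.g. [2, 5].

state after step 1 := [-87]
step 2 (PUSH -52): [-87, -52]
step 3 (ADD): [-139]
step 4 (PUSH -72): [-139, -72]
step 5 (MUL): [10008]
step 6 (DROP): []

[]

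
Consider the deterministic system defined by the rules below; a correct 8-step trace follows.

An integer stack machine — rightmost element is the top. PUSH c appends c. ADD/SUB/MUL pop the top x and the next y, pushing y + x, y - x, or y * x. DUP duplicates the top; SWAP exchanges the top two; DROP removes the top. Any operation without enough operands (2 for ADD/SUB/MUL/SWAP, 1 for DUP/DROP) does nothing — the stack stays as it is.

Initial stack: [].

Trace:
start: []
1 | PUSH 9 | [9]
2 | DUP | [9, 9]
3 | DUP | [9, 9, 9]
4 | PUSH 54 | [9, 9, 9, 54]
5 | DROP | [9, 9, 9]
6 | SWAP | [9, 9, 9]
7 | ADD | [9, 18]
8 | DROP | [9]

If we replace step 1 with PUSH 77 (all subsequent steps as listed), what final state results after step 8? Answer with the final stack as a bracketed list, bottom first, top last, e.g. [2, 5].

[77]

(re-executing from step 1 with the substitution; state before step 1: [])
1 | PUSH 77 | [77]
2 | DUP | [77, 77]
3 | DUP | [77, 77, 77]
4 | PUSH 54 | [77, 77, 77, 54]
5 | DROP | [77, 77, 77]
6 | SWAP | [77, 77, 77]
7 | ADD | [77, 154]
8 | DROP | [77]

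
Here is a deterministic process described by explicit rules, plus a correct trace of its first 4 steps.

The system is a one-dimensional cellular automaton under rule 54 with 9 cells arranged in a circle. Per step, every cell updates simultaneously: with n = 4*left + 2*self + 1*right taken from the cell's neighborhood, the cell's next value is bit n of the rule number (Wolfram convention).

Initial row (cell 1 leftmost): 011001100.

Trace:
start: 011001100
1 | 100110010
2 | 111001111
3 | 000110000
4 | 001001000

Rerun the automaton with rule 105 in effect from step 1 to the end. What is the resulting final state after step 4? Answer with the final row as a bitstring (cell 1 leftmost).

110000110

(re-executing steps 1..4 under rule 105; state before step 1: 011001100)
1 | 011001101
2 | 111001110
3 | 101001011
4 | 110000110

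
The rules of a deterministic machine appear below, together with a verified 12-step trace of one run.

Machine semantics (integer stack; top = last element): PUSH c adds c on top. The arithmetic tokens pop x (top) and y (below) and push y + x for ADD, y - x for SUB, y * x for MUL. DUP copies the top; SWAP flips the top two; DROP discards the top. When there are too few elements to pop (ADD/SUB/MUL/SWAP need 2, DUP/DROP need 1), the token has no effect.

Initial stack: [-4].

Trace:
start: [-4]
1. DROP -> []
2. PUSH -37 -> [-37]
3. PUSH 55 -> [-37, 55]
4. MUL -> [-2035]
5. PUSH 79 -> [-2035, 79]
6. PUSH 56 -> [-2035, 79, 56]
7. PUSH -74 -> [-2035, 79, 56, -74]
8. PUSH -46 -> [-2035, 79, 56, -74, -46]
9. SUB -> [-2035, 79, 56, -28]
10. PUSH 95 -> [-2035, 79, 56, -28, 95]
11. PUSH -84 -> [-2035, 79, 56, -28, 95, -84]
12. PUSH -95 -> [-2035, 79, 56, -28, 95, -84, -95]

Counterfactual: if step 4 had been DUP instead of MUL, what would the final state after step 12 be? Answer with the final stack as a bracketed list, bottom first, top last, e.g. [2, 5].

(re-executing from step 4 with the substitution; state before step 4: [-37, 55])
4. DUP -> [-37, 55, 55]
5. PUSH 79 -> [-37, 55, 55, 79]
6. PUSH 56 -> [-37, 55, 55, 79, 56]
7. PUSH -74 -> [-37, 55, 55, 79, 56, -74]
8. PUSH -46 -> [-37, 55, 55, 79, 56, -74, -46]
9. SUB -> [-37, 55, 55, 79, 56, -28]
10. PUSH 95 -> [-37, 55, 55, 79, 56, -28, 95]
11. PUSH -84 -> [-37, 55, 55, 79, 56, -28, 95, -84]
12. PUSH -95 -> [-37, 55, 55, 79, 56, -28, 95, -84, -95]

[-37, 55, 55, 79, 56, -28, 95, -84, -95]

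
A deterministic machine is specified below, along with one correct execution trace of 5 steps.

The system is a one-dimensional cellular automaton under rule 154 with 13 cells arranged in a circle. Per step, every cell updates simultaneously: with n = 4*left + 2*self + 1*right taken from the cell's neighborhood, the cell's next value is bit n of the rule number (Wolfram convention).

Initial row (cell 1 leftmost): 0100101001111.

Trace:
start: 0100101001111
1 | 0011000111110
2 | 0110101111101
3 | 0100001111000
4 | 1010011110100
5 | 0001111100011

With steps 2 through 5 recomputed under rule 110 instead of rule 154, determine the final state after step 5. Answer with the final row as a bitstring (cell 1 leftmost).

0000011111000

(re-executing steps 2..5 under rule 110; state before step 2: 0011000111110)
2 | 0111001100010
3 | 1101011100110
4 | 1111110101111
5 | 0000011111000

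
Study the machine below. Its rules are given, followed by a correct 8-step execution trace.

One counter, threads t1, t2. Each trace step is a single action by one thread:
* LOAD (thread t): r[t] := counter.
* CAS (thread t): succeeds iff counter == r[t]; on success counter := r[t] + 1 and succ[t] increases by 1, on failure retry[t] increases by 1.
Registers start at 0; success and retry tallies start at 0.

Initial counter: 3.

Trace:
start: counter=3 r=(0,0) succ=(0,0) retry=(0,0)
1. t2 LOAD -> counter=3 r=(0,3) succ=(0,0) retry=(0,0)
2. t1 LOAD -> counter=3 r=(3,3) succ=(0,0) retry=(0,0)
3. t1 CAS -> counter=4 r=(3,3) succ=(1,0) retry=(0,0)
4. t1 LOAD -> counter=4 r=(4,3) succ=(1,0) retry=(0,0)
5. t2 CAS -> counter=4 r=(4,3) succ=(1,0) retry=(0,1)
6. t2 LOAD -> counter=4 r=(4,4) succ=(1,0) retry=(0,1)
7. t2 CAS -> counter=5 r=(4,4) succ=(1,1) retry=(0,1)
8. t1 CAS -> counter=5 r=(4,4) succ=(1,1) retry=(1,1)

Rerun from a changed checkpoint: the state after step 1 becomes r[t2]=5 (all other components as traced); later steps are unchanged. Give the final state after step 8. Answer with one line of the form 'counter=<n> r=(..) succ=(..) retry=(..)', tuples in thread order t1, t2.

counter=5 r=(4,4) succ=(1,1) retry=(1,1)

state after step 1 := counter=3 r=(0,5) succ=(0,0) retry=(0,0)
2. t1 LOAD -> counter=3 r=(3,5) succ=(0,0) retry=(0,0)
3. t1 CAS -> counter=4 r=(3,5) succ=(1,0) retry=(0,0)
4. t1 LOAD -> counter=4 r=(4,5) succ=(1,0) retry=(0,0)
5. t2 CAS -> counter=4 r=(4,5) succ=(1,0) retry=(0,1)
6. t2 LOAD -> counter=4 r=(4,4) succ=(1,0) retry=(0,1)
7. t2 CAS -> counter=5 r=(4,4) succ=(1,1) retry=(0,1)
8. t1 CAS -> counter=5 r=(4,4) succ=(1,1) retry=(1,1)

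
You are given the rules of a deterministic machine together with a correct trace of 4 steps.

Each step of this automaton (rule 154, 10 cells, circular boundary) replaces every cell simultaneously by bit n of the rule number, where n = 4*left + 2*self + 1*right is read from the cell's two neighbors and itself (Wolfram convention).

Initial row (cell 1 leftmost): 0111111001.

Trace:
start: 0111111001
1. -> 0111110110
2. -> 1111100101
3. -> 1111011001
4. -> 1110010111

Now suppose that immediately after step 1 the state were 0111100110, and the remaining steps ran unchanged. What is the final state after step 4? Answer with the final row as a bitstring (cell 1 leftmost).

1101110111

state after step 1 := 0111100110
2. -> 1111011101
3. -> 1110011001
4. -> 1101110111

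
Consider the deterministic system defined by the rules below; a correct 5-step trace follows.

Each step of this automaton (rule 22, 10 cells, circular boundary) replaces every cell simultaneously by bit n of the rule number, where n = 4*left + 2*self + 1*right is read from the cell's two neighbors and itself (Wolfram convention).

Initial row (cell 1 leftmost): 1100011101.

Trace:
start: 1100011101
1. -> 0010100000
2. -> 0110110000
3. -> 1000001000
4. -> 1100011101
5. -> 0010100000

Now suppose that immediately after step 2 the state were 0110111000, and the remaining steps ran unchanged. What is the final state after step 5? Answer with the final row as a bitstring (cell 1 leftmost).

0010010000

state after step 2 := 0110111000
3. -> 1000000100
4. -> 1100001111
5. -> 0010010000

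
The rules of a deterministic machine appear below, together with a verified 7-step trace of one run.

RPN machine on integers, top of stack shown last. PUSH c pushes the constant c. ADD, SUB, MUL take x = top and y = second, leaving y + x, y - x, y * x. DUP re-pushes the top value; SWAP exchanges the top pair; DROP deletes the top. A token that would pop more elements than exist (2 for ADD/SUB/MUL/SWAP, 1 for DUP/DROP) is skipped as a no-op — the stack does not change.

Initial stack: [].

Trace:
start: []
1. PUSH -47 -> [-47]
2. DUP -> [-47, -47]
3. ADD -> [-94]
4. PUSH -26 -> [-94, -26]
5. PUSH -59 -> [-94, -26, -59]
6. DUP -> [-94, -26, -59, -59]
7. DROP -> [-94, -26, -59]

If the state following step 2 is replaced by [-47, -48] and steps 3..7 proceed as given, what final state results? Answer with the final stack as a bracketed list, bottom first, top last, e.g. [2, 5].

[-95, -26, -59]

state after step 2 := [-47, -48]
3. ADD -> [-95]
4. PUSH -26 -> [-95, -26]
5. PUSH -59 -> [-95, -26, -59]
6. DUP -> [-95, -26, -59, -59]
7. DROP -> [-95, -26, -59]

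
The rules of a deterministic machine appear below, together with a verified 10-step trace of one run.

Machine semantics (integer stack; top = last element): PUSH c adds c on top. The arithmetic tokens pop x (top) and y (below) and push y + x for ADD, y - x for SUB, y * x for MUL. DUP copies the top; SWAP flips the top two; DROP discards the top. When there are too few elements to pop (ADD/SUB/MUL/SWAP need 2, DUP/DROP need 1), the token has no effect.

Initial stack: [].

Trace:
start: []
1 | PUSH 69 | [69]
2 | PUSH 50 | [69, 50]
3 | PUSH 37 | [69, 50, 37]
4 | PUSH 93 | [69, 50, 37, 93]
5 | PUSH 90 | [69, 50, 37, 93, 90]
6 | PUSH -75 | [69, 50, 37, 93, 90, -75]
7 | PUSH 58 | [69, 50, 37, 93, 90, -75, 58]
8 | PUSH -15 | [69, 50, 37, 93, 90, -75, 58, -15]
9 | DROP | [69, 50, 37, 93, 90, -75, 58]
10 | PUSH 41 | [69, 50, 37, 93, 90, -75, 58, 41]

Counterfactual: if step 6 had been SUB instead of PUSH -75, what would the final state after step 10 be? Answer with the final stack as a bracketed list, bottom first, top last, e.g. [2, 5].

[69, 50, 37, 3, 58, 41]

(re-executing from step 6 with the substitution; state before step 6: [69, 50, 37, 93, 90])
6 | SUB | [69, 50, 37, 3]
7 | PUSH 58 | [69, 50, 37, 3, 58]
8 | PUSH -15 | [69, 50, 37, 3, 58, -15]
9 | DROP | [69, 50, 37, 3, 58]
10 | PUSH 41 | [69, 50, 37, 3, 58, 41]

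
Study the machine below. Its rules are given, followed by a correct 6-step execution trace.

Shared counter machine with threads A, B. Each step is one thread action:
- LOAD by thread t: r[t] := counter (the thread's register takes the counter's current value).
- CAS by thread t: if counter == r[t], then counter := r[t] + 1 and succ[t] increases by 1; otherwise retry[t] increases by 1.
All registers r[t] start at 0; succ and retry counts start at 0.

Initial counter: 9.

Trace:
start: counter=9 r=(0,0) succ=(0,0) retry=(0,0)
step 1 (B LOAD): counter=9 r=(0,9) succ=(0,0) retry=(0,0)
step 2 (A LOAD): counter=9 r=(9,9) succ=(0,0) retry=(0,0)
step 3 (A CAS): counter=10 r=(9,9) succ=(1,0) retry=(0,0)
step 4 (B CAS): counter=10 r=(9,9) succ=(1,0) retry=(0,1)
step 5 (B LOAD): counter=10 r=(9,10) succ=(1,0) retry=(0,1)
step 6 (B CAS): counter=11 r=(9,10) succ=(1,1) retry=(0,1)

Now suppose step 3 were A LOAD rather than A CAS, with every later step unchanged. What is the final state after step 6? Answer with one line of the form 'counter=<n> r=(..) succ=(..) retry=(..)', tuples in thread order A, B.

counter=11 r=(9,10) succ=(0,2) retry=(0,0)

(re-executing from step 3 with the substitution; state before step 3: counter=9 r=(9,9) succ=(0,0) retry=(0,0))
step 3 (A LOAD): counter=9 r=(9,9) succ=(0,0) retry=(0,0)
step 4 (B CAS): counter=10 r=(9,9) succ=(0,1) retry=(0,0)
step 5 (B LOAD): counter=10 r=(9,10) succ=(0,1) retry=(0,0)
step 6 (B CAS): counter=11 r=(9,10) succ=(0,2) retry=(0,0)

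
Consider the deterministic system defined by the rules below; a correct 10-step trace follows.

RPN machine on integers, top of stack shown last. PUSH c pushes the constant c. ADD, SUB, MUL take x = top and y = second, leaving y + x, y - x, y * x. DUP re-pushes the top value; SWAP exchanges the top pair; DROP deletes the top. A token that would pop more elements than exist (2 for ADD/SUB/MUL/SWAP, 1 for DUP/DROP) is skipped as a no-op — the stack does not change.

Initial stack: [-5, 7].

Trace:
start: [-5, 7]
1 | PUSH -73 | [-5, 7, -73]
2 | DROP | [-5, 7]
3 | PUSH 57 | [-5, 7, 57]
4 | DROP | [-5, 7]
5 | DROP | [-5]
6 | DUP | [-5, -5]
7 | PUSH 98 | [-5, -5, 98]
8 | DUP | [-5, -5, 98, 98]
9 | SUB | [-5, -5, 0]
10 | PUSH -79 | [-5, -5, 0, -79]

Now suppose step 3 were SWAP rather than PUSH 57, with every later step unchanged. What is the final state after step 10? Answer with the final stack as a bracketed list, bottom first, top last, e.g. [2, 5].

[0, -79]

(re-executing from step 3 with the substitution; state before step 3: [-5, 7])
3 | SWAP | [7, -5]
4 | DROP | [7]
5 | DROP | []
6 | DUP | []
7 | PUSH 98 | [98]
8 | DUP | [98, 98]
9 | SUB | [0]
10 | PUSH -79 | [0, -79]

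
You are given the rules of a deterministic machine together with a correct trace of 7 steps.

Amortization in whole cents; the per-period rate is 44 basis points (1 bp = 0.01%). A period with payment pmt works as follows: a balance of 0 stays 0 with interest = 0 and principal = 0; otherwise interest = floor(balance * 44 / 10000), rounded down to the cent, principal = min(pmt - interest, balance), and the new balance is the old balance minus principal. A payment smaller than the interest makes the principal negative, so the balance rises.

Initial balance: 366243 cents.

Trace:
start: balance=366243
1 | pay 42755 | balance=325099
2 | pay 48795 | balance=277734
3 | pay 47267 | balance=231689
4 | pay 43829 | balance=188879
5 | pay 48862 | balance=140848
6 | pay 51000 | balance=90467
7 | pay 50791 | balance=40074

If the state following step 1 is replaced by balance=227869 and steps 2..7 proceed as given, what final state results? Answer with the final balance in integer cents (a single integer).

0

state after step 1 := balance=227869
2 | pay 48795 | balance=180076
3 | pay 47267 | balance=133601
4 | pay 43829 | balance=90359
5 | pay 48862 | balance=41894
6 | pay 51000 | balance=0
7 | pay 50791 | balance=0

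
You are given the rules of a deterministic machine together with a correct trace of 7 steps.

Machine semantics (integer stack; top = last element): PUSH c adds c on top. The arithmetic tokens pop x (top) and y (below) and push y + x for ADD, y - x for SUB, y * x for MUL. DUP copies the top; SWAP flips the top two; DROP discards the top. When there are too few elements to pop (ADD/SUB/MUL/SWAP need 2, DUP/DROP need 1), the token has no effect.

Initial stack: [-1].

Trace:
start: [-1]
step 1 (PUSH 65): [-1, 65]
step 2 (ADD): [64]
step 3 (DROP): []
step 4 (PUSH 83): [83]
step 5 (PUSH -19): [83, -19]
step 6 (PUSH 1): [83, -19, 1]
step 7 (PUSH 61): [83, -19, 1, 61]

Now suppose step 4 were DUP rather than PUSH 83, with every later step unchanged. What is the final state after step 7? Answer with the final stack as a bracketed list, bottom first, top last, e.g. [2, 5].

[-19, 1, 61]

(re-executing from step 4 with the substitution; state before step 4: [])
step 4 (DUP): []
step 5 (PUSH -19): [-19]
step 6 (PUSH 1): [-19, 1]
step 7 (PUSH 61): [-19, 1, 61]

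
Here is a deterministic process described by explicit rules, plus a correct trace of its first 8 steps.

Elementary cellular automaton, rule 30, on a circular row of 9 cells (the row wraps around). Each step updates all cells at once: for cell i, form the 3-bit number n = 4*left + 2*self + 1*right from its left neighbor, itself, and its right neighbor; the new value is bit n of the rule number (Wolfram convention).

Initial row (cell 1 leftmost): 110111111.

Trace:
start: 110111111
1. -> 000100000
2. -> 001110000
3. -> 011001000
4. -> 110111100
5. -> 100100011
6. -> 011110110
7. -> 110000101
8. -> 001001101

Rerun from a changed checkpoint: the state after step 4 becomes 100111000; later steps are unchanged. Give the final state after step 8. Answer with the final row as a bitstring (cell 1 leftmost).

state after step 4 := 100111000
5. -> 111100101
6. -> 000011101
7. -> 100110001
8. -> 011101011

011101011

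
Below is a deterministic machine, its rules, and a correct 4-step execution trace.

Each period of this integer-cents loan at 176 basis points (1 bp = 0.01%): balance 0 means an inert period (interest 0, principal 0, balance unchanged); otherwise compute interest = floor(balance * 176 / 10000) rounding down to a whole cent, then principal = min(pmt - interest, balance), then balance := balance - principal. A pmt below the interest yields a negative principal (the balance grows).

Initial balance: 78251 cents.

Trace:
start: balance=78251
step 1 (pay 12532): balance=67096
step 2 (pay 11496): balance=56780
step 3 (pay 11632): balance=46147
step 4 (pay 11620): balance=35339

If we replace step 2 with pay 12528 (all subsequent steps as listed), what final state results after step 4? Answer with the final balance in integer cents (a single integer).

34270

(re-executing from step 2 with the substitution; state before step 2: balance=67096)
step 2 (pay 12528): balance=55748
step 3 (pay 11632): balance=45097
step 4 (pay 11620): balance=34270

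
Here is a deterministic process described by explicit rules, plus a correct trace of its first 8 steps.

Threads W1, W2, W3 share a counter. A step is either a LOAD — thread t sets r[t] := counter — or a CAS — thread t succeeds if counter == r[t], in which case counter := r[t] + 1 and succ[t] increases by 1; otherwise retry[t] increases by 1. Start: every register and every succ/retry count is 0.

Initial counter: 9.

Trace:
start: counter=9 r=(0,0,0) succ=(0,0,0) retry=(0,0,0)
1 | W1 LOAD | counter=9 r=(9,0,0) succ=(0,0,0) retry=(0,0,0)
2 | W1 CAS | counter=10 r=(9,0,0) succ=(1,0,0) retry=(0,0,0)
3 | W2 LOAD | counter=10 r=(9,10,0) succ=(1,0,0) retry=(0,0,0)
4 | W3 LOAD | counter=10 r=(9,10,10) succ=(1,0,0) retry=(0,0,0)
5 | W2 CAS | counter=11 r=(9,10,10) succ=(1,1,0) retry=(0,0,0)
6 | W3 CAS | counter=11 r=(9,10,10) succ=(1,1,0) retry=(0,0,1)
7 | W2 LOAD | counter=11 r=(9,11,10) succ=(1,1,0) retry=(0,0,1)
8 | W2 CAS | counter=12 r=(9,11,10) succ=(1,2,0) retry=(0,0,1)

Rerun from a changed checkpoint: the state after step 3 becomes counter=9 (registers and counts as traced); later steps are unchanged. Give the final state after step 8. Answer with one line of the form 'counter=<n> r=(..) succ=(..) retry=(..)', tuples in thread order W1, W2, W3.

counter=11 r=(9,10,9) succ=(1,1,1) retry=(0,1,0)

state after step 3 := counter=9 r=(9,10,0) succ=(1,0,0) retry=(0,0,0)
4 | W3 LOAD | counter=9 r=(9,10,9) succ=(1,0,0) retry=(0,0,0)
5 | W2 CAS | counter=9 r=(9,10,9) succ=(1,0,0) retry=(0,1,0)
6 | W3 CAS | counter=10 r=(9,10,9) succ=(1,0,1) retry=(0,1,0)
7 | W2 LOAD | counter=10 r=(9,10,9) succ=(1,0,1) retry=(0,1,0)
8 | W2 CAS | counter=11 r=(9,10,9) succ=(1,1,1) retry=(0,1,0)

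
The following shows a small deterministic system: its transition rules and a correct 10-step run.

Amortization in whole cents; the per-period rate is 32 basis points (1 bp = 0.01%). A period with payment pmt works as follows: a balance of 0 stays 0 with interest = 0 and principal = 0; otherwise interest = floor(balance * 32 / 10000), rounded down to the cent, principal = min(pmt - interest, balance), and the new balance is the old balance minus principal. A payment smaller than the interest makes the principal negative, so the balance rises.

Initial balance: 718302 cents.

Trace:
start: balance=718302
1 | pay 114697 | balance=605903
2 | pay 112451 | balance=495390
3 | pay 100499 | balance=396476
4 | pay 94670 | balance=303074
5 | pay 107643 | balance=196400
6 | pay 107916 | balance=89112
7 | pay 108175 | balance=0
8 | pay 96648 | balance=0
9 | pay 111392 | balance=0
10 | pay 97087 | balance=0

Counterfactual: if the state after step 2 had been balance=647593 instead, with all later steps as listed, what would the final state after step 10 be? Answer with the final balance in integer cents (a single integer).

state after step 2 := balance=647593
3 | pay 100499 | balance=549166
4 | pay 94670 | balance=456253
5 | pay 107643 | balance=350070
6 | pay 107916 | balance=243274
7 | pay 108175 | balance=135877
8 | pay 96648 | balance=39663
9 | pay 111392 | balance=0
10 | pay 97087 | balance=0

0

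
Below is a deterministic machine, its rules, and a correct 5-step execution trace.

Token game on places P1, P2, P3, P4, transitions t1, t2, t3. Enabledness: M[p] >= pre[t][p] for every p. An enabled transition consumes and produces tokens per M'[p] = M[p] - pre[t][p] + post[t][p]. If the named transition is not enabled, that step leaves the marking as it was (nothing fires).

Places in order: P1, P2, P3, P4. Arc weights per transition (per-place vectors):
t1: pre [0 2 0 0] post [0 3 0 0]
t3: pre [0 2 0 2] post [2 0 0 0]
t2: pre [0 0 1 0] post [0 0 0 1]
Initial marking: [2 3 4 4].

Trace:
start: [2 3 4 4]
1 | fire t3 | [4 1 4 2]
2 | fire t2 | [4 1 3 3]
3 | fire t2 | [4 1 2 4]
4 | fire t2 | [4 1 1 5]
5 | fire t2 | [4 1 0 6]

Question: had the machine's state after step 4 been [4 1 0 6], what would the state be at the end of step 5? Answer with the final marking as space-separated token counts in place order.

4 1 0 6

state after step 4 := [4 1 0 6]
5 | fire t2 | [4 1 0 6]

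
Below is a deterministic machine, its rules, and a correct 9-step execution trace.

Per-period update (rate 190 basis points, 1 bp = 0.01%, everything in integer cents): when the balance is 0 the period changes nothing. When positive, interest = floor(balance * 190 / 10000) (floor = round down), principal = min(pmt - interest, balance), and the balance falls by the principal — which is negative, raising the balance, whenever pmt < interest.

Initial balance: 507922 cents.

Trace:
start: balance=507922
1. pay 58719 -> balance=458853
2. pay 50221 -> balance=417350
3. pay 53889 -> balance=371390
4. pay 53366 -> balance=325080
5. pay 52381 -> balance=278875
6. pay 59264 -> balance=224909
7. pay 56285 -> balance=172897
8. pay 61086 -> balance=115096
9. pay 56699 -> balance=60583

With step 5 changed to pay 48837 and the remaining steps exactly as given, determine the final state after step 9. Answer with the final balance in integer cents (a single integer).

64403

(re-executing from step 5 with the substitution; state before step 5: balance=325080)
5. pay 48837 -> balance=282419
6. pay 59264 -> balance=228520
7. pay 56285 -> balance=176576
8. pay 61086 -> balance=118844
9. pay 56699 -> balance=64403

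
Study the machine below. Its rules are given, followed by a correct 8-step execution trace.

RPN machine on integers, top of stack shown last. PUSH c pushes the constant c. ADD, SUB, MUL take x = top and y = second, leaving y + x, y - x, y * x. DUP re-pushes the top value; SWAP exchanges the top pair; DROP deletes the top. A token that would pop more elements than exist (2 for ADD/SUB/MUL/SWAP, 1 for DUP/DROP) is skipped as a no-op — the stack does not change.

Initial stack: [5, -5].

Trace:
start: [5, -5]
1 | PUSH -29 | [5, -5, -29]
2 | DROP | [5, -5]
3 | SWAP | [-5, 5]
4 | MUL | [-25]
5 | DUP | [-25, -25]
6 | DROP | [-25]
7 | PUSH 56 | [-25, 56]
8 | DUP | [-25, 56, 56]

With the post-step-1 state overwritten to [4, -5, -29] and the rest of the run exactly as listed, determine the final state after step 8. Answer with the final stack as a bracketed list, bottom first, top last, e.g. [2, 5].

[-20, 56, 56]

state after step 1 := [4, -5, -29]
2 | DROP | [4, -5]
3 | SWAP | [-5, 4]
4 | MUL | [-20]
5 | DUP | [-20, -20]
6 | DROP | [-20]
7 | PUSH 56 | [-20, 56]
8 | DUP | [-20, 56, 56]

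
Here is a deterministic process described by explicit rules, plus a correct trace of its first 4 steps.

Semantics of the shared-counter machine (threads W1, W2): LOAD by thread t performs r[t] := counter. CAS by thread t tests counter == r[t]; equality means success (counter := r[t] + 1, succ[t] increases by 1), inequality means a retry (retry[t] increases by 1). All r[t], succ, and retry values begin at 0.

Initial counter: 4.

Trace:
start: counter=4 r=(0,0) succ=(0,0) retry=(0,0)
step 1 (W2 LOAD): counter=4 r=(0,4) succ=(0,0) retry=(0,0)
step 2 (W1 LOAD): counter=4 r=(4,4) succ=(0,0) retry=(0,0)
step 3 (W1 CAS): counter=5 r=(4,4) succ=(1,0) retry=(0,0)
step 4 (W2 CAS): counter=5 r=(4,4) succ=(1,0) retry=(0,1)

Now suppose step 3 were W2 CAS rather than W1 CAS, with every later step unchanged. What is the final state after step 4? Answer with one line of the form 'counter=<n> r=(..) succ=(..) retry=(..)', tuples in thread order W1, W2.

(re-executing from step 3 with the substitution; state before step 3: counter=4 r=(4,4) succ=(0,0) retry=(0,0))
step 3 (W2 CAS): counter=5 r=(4,4) succ=(0,1) retry=(0,0)
step 4 (W2 CAS): counter=5 r=(4,4) succ=(0,1) retry=(0,1)

counter=5 r=(4,4) succ=(0,1) retry=(0,1)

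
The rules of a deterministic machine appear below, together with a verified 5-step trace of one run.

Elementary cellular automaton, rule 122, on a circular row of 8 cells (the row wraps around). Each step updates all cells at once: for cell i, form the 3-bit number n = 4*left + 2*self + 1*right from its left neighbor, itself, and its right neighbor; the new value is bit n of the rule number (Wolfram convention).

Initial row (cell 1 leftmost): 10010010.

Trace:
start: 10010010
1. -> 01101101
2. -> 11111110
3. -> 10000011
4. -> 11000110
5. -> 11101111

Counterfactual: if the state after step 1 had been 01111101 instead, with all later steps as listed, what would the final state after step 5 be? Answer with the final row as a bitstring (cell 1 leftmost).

state after step 1 := 01111101
2. -> 11000110
3. -> 11101111
4. -> 00111000
5. -> 01101100

01101100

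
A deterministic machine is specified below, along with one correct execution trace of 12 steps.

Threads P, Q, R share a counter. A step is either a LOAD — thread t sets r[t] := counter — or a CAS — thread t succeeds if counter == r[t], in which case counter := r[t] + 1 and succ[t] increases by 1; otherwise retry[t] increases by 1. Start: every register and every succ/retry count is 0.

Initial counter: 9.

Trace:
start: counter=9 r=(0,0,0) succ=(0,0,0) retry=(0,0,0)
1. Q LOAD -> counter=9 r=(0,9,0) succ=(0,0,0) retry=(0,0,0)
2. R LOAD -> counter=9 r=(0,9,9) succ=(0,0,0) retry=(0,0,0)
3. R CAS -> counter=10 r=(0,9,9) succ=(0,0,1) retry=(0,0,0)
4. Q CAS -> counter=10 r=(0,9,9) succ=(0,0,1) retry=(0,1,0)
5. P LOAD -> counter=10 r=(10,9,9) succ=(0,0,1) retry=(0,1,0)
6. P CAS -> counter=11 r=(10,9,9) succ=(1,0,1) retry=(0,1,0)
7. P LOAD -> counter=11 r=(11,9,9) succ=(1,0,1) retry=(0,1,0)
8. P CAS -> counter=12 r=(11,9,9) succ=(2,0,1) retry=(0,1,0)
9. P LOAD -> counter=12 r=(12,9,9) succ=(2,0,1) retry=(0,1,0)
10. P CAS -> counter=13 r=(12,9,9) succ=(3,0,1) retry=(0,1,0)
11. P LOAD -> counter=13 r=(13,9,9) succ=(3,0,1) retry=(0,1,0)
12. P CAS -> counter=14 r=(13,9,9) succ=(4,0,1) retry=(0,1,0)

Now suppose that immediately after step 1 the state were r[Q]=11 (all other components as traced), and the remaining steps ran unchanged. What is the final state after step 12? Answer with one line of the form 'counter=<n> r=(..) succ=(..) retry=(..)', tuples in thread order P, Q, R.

counter=14 r=(13,11,9) succ=(4,0,1) retry=(0,1,0)

state after step 1 := counter=9 r=(0,11,0) succ=(0,0,0) retry=(0,0,0)
2. R LOAD -> counter=9 r=(0,11,9) succ=(0,0,0) retry=(0,0,0)
3. R CAS -> counter=10 r=(0,11,9) succ=(0,0,1) retry=(0,0,0)
4. Q CAS -> counter=10 r=(0,11,9) succ=(0,0,1) retry=(0,1,0)
5. P LOAD -> counter=10 r=(10,11,9) succ=(0,0,1) retry=(0,1,0)
6. P CAS -> counter=11 r=(10,11,9) succ=(1,0,1) retry=(0,1,0)
7. P LOAD -> counter=11 r=(11,11,9) succ=(1,0,1) retry=(0,1,0)
8. P CAS -> counter=12 r=(11,11,9) succ=(2,0,1) retry=(0,1,0)
9. P LOAD -> counter=12 r=(12,11,9) succ=(2,0,1) retry=(0,1,0)
10. P CAS -> counter=13 r=(12,11,9) succ=(3,0,1) retry=(0,1,0)
11. P LOAD -> counter=13 r=(13,11,9) succ=(3,0,1) retry=(0,1,0)
12. P CAS -> counter=14 r=(13,11,9) succ=(4,0,1) retry=(0,1,0)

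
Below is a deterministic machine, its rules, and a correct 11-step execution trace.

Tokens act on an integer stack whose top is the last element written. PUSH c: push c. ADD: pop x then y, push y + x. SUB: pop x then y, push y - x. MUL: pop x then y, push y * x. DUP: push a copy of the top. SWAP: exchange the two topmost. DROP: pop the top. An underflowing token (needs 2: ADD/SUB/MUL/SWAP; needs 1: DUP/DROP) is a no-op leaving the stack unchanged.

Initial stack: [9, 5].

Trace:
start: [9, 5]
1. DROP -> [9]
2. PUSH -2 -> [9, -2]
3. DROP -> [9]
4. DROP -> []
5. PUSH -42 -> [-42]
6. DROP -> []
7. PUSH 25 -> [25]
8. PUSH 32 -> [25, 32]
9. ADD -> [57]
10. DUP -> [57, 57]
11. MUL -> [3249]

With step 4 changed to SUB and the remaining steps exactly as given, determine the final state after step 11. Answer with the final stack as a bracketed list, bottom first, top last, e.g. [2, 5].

[9, 3249]

(re-executing from step 4 with the substitution; state before step 4: [9])
4. SUB -> [9]
5. PUSH -42 -> [9, -42]
6. DROP -> [9]
7. PUSH 25 -> [9, 25]
8. PUSH 32 -> [9, 25, 32]
9. ADD -> [9, 57]
10. DUP -> [9, 57, 57]
11. MUL -> [9, 3249]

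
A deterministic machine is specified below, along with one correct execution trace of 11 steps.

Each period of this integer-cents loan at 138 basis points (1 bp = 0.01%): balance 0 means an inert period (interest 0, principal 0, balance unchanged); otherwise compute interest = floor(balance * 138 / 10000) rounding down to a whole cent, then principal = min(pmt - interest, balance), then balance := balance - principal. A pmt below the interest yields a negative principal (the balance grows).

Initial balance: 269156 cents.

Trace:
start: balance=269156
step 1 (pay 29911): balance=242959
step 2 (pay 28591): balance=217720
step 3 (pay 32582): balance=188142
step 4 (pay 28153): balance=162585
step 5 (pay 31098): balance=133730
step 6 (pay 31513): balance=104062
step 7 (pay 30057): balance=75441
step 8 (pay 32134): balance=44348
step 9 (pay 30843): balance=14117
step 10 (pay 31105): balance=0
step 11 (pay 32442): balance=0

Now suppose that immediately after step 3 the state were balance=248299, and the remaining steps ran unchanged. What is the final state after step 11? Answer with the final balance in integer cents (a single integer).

17661

state after step 3 := balance=248299
step 4 (pay 28153): balance=223572
step 5 (pay 31098): balance=195559
step 6 (pay 31513): balance=166744
step 7 (pay 30057): balance=138988
step 8 (pay 32134): balance=108772
step 9 (pay 30843): balance=79430
step 10 (pay 31105): balance=49421
step 11 (pay 32442): balance=17661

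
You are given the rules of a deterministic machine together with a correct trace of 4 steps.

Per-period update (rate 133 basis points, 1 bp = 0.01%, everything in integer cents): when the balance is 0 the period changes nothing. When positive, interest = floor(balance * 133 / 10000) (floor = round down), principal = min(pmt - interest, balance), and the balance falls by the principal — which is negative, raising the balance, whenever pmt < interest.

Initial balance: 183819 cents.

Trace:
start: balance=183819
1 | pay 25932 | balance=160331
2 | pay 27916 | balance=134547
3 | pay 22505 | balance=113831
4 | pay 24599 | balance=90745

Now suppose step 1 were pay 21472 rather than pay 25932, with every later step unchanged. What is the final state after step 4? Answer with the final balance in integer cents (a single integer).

95385

(re-executing from step 1 with the substitution; state before step 1: balance=183819)
1 | pay 21472 | balance=164791
2 | pay 27916 | balance=139066
3 | pay 22505 | balance=118410
4 | pay 24599 | balance=95385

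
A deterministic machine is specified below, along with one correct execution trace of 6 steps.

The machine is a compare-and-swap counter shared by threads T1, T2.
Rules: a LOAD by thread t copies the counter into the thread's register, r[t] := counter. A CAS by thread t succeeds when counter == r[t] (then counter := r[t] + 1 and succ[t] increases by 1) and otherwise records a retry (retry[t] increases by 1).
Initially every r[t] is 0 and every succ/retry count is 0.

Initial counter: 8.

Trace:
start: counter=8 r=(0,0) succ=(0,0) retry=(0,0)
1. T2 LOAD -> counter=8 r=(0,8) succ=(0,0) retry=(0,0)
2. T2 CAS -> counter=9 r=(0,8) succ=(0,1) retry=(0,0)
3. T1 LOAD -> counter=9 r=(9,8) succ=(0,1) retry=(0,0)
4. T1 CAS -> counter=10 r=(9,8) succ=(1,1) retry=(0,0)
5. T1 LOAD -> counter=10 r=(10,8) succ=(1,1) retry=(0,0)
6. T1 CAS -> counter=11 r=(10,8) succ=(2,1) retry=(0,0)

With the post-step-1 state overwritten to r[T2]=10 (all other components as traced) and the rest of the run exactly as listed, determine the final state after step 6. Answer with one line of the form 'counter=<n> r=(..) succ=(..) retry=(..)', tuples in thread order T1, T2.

state after step 1 := counter=8 r=(0,10) succ=(0,0) retry=(0,0)
2. T2 CAS -> counter=8 r=(0,10) succ=(0,0) retry=(0,1)
3. T1 LOAD -> counter=8 r=(8,10) succ=(0,0) retry=(0,1)
4. T1 CAS -> counter=9 r=(8,10) succ=(1,0) retry=(0,1)
5. T1 LOAD -> counter=9 r=(9,10) succ=(1,0) retry=(0,1)
6. T1 CAS -> counter=10 r=(9,10) succ=(2,0) retry=(0,1)

counter=10 r=(9,10) succ=(2,0) retry=(0,1)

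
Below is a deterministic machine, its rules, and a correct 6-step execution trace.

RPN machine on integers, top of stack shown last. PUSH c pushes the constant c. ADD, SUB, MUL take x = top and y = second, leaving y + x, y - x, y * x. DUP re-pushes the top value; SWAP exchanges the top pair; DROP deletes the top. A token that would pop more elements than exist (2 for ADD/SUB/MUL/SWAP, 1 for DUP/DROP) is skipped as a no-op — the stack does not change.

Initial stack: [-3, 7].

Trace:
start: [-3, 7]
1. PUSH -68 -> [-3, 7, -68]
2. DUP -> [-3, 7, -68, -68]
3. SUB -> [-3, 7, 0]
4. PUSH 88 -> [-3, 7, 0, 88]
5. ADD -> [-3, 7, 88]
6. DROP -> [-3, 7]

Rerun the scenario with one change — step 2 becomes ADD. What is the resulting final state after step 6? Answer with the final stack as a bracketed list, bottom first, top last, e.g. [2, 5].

(re-executing from step 2 with the substitution; state before step 2: [-3, 7, -68])
2. ADD -> [-3, -61]
3. SUB -> [58]
4. PUSH 88 -> [58, 88]
5. ADD -> [146]
6. DROP -> []

[]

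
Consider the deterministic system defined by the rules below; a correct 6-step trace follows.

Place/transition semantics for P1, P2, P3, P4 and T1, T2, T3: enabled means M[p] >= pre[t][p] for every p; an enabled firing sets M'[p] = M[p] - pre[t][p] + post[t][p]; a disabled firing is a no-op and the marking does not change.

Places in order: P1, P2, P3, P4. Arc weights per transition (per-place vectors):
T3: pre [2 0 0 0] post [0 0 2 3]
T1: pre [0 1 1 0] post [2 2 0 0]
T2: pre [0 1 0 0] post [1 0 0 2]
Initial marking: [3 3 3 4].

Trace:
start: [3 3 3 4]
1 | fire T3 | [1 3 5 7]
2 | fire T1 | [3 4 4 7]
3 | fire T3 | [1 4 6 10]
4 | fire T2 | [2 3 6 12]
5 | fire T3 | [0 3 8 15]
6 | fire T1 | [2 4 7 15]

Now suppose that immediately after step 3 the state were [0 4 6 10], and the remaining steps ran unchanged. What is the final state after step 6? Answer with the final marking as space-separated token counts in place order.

3 4 5 12

state after step 3 := [0 4 6 10]
4 | fire T2 | [1 3 6 12]
5 | fire T3 | [1 3 6 12]
6 | fire T1 | [3 4 5 12]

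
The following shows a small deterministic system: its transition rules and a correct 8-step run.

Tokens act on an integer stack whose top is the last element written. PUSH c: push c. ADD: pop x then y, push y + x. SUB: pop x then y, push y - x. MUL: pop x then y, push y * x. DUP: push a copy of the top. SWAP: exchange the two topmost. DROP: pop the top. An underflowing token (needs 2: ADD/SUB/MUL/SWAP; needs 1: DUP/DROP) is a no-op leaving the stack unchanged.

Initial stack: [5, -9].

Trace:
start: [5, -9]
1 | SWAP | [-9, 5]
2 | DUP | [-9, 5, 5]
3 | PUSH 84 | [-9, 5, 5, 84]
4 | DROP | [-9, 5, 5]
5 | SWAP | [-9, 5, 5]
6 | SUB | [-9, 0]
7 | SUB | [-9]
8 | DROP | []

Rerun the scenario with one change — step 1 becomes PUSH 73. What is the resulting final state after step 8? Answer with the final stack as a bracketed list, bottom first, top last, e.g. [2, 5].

[5]

(re-executing from step 1 with the substitution; state before step 1: [5, -9])
1 | PUSH 73 | [5, -9, 73]
2 | DUP | [5, -9, 73, 73]
3 | PUSH 84 | [5, -9, 73, 73, 84]
4 | DROP | [5, -9, 73, 73]
5 | SWAP | [5, -9, 73, 73]
6 | SUB | [5, -9, 0]
7 | SUB | [5, -9]
8 | DROP | [5]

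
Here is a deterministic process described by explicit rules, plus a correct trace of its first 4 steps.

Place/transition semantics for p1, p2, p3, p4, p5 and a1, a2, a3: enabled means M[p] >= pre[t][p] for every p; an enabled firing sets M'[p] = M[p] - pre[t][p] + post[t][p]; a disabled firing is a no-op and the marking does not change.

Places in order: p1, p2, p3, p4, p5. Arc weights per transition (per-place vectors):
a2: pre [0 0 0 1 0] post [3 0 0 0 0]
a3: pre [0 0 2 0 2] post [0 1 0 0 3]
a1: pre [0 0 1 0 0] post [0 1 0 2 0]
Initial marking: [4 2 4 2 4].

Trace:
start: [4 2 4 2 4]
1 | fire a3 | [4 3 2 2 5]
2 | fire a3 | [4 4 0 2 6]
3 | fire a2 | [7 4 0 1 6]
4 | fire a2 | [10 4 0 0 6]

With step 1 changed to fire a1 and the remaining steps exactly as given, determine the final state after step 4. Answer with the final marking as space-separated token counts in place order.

10 4 1 2 5

(re-executing from step 1 with the substitution; state before step 1: [4 2 4 2 4])
1 | fire a1 | [4 3 3 4 4]
2 | fire a3 | [4 4 1 4 5]
3 | fire a2 | [7 4 1 3 5]
4 | fire a2 | [10 4 1 2 5]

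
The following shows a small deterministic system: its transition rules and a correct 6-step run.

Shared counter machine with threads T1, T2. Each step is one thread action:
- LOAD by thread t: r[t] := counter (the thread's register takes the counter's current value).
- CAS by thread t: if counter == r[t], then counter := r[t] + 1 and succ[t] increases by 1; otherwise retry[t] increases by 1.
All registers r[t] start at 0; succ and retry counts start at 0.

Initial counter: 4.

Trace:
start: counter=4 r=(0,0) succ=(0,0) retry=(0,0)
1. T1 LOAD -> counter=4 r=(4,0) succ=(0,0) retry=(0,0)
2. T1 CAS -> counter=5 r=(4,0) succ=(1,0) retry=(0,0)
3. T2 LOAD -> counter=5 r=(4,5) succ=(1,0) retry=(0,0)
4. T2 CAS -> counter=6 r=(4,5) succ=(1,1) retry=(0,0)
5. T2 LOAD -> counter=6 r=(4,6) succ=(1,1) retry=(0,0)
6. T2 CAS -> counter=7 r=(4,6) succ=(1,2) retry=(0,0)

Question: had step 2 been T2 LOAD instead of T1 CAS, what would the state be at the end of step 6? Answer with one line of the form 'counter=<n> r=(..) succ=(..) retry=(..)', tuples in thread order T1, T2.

counter=6 r=(4,5) succ=(0,2) retry=(0,0)

(re-executing from step 2 with the substitution; state before step 2: counter=4 r=(4,0) succ=(0,0) retry=(0,0))
2. T2 LOAD -> counter=4 r=(4,4) succ=(0,0) retry=(0,0)
3. T2 LOAD -> counter=4 r=(4,4) succ=(0,0) retry=(0,0)
4. T2 CAS -> counter=5 r=(4,4) succ=(0,1) retry=(0,0)
5. T2 LOAD -> counter=5 r=(4,5) succ=(0,1) retry=(0,0)
6. T2 CAS -> counter=6 r=(4,5) succ=(0,2) retry=(0,0)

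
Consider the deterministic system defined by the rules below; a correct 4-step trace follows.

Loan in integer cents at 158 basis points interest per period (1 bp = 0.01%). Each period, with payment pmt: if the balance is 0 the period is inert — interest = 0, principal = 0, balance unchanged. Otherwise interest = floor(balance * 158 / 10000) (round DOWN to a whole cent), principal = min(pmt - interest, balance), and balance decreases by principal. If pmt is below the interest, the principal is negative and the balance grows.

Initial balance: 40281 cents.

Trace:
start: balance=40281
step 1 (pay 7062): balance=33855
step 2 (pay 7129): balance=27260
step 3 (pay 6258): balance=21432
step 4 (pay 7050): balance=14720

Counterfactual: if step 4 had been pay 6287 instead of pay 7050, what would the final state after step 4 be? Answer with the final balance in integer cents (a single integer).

(re-executing from step 4 with the substitution; state before step 4: balance=21432)
step 4 (pay 6287): balance=15483

15483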